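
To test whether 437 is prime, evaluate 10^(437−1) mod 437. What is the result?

101

10^1 ≡ 10 (mod 437)
10^2 ≡ 10^2 = 100 ≡ 100 (mod 437)
10^4 ≡ 100^2 = 10000 ≡ 386 (mod 437)
10^8 ≡ 386^2 = 148996 ≡ 416 (mod 437)
10^16 ≡ 416^2 = 173056 ≡ 4 (mod 437)
10^32 ≡ 4^2 = 16 ≡ 16 (mod 437)
10^64 ≡ 16^2 = 256 ≡ 256 (mod 437)
10^128 ≡ 256^2 = 65536 ≡ 423 (mod 437)
10^256 ≡ 423^2 = 178929 ≡ 196 (mod 437)
436 = 256 + 128 + 32 + 16 + 4 in binary powers of 2.
So 10^436 ≡ 196 · 423 · 16 · 4 · 386 ≡ 101 (mod 437).
Since 101 ≠ 1, base 10 is a Fermat witness: 437 is composite.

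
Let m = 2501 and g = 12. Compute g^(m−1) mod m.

12^1 ≡ 12 (mod 2501)
12^2 ≡ 12^2 = 144 ≡ 144 (mod 2501)
12^4 ≡ 144^2 = 20736 ≡ 728 (mod 2501)
12^8 ≡ 728^2 = 529984 ≡ 2273 (mod 2501)
12^16 ≡ 2273^2 = 5166529 ≡ 1964 (mod 2501)
12^32 ≡ 1964^2 = 3857296 ≡ 754 (mod 2501)
12^64 ≡ 754^2 = 568516 ≡ 789 (mod 2501)
12^128 ≡ 789^2 = 622521 ≡ 2273 (mod 2501)
12^256 ≡ 2273^2 = 5166529 ≡ 1964 (mod 2501)
12^512 ≡ 1964^2 = 3857296 ≡ 754 (mod 2501)
12^1024 ≡ 754^2 = 568516 ≡ 789 (mod 2501)
12^2048 ≡ 789^2 = 622521 ≡ 2273 (mod 2501)
2500 = 2048 + 256 + 128 + 64 + 4 in binary powers of 2.
So 12^2500 ≡ 2273 · 1964 · 2273 · 789 · 728 ≡ 901 (mod 2501).
Since 901 ≠ 1, base 12 is a Fermat witness: 2501 is composite.

901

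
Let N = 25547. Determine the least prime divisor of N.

25547 is odd.
Digit sum 23, not divisible by 3.
Ends in 7: not divisible by 5.
7: 25547 = 7·3649 + 4
11: 25547 = 11·2322 + 5
13: 25547 = 13·1965 + 2
17: 25547 = 17·1502 + 13
19: 25547 = 19·1344 + 11
23: 25547 = 23·1110 + 17
29: 25547 = 29·880 + 27
31: 25547 = 31·824 + 3
37: 25547 = 37·690 + 17
41: 25547 = 41·623 + 4
43: 25547 = 43·594 + 5
47: 25547 = 47·543 + 26
53: 25547 = 53·482 + 1
59: 25547 = 59·433

59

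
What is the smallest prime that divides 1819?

1819 is odd.
Digit sum 19, not divisible by 3.
Ends in 9: not divisible by 5.
7: 1819 = 7·259 + 6
11: 1819 = 11·165 + 4
13: 1819 = 13·139 + 12
17: 1819 = 17·107

17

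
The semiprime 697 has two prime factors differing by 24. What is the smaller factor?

17

Since p = q + 24, we have 697 = q(q + 24), so q² + 24q − 697 = 0.
Discriminant: 24² + 4·697 = 576 + 2788 = 3364; √3364 = 58.
q = (−24 + 58)/2 = 17, and p = q + 24 = 41.
Check: 17 · 41 = 697.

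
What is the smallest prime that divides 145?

5

145 is odd.
Digit sum 10, not divisible by 3.
Ends in 5: divisible by 5.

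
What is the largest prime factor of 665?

665 = 5 · 133
133 = 7 · 19
19 is prime.
So 665 = 5 · 7 · 19; the largest prime factor is 19.

19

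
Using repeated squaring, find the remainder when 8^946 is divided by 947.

1

8^1 ≡ 8 (mod 947)
8^2 ≡ 8^2 = 64 ≡ 64 (mod 947)
8^4 ≡ 64^2 = 4096 ≡ 308 (mod 947)
8^8 ≡ 308^2 = 94864 ≡ 164 (mod 947)
8^16 ≡ 164^2 = 26896 ≡ 380 (mod 947)
8^32 ≡ 380^2 = 144400 ≡ 456 (mod 947)
8^64 ≡ 456^2 = 207936 ≡ 543 (mod 947)
8^128 ≡ 543^2 = 294849 ≡ 332 (mod 947)
8^256 ≡ 332^2 = 110224 ≡ 372 (mod 947)
8^512 ≡ 372^2 = 138384 ≡ 122 (mod 947)
946 = 512 + 256 + 128 + 32 + 16 + 2 in binary powers of 2.
So 8^946 ≡ 122 · 372 · 332 · 456 · 380 · 64 ≡ 1 (mod 947).
Since the result is 1, base 8 gives no evidence that 947 is composite.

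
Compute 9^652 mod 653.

9^1 ≡ 9 (mod 653)
9^2 ≡ 9^2 = 81 ≡ 81 (mod 653)
9^4 ≡ 81^2 = 6561 ≡ 31 (mod 653)
9^8 ≡ 31^2 = 961 ≡ 308 (mod 653)
9^16 ≡ 308^2 = 94864 ≡ 179 (mod 653)
9^32 ≡ 179^2 = 32041 ≡ 44 (mod 653)
9^64 ≡ 44^2 = 1936 ≡ 630 (mod 653)
9^128 ≡ 630^2 = 396900 ≡ 529 (mod 653)
9^256 ≡ 529^2 = 279841 ≡ 357 (mod 653)
9^512 ≡ 357^2 = 127449 ≡ 114 (mod 653)
652 = 512 + 128 + 8 + 4 in binary powers of 2.
So 9^652 ≡ 114 · 529 · 308 · 31 ≡ 1 (mod 653).
Since the result is 1, base 9 gives no evidence that 653 is composite.

1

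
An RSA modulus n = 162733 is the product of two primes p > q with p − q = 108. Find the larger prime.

Since p = q + 108, we have 162733 = q(q + 108), so q² + 108q − 162733 = 0.
Discriminant: 108² + 4·162733 = 11664 + 650932 = 662596; √662596 = 814.
q = (−108 + 814)/2 = 353, and p = q + 108 = 461.
Check: 353 · 461 = 162733.

461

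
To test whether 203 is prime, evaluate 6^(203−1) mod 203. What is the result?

169

6^1 ≡ 6 (mod 203)
6^2 ≡ 6^2 = 36 ≡ 36 (mod 203)
6^4 ≡ 36^2 = 1296 ≡ 78 (mod 203)
6^8 ≡ 78^2 = 6084 ≡ 197 (mod 203)
6^16 ≡ 197^2 = 38809 ≡ 36 (mod 203)
6^32 ≡ 36^2 = 1296 ≡ 78 (mod 203)
6^64 ≡ 78^2 = 6084 ≡ 197 (mod 203)
6^128 ≡ 197^2 = 38809 ≡ 36 (mod 203)
202 = 128 + 64 + 8 + 2 in binary powers of 2.
So 6^202 ≡ 36 · 197 · 197 · 36 ≡ 169 (mod 203).
Since 169 ≠ 1, base 6 is a Fermat witness: 203 is composite.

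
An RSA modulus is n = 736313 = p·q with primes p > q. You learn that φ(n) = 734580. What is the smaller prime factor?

743

φ(n) = (p−1)(q−1) = n − (p+q) + 1, so p + q = 736313 − 734580 + 1 = 1734.
p and q are the roots of t² − 1734t + 736313 = 0.
Discriminant: 1734² − 4·736313 = 3006756 − 2945252 = 61504; √61504 = 248.
q = (1734 − 248)/2 = 743, p = (1734 + 248)/2 = 991.
Check: 743 · 991 = 736313.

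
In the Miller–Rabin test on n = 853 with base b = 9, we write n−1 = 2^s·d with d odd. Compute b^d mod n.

1

853 − 1 = 852 = 2^2 · 213, so d = 213.
9^1 ≡ 9 (mod 853)
9^2 ≡ 9^2 = 81 ≡ 81 (mod 853)
9^4 ≡ 81^2 = 6561 ≡ 590 (mod 853)
9^8 ≡ 590^2 = 348100 ≡ 76 (mod 853)
9^16 ≡ 76^2 = 5776 ≡ 658 (mod 853)
9^32 ≡ 658^2 = 432964 ≡ 493 (mod 853)
9^64 ≡ 493^2 = 243049 ≡ 797 (mod 853)
9^128 ≡ 797^2 = 635209 ≡ 577 (mod 853)
213 = 128 + 64 + 16 + 4 + 1 in binary powers of 2.
So 9^213 ≡ 577 · 797 · 658 · 590 · 9 ≡ 1 (mod 853).
Since 9^d ≡ 1 (mod 853), base 9 does not prove 853 composite.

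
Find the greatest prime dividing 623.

89

623 = 7 · 89
89 is prime.
So 623 = 7 · 89; the largest prime factor is 89.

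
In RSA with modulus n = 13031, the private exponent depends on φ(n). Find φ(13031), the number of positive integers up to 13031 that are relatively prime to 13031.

12792

Factor: 13031 = 83 · 157.
φ(13031) = (83−1) · (157−1) = 82 · 156 = 12792.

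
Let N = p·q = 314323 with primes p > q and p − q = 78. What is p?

601

Since p = q + 78, we have 314323 = q(q + 78), so q² + 78q − 314323 = 0.
Discriminant: 78² + 4·314323 = 6084 + 1257292 = 1263376; √1263376 = 1124.
q = (−78 + 1124)/2 = 523, and p = q + 78 = 601.
Check: 523 · 601 = 314323.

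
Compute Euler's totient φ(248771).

236808

Factor: 248771 = 47 · 67 · 79.
φ(248771) = (47−1) · (67−1) · (79−1) = 46 · 66 · 78 = 236808.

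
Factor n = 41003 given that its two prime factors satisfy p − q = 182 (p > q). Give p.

313

Since p = q + 182, we have 41003 = q(q + 182), so q² + 182q − 41003 = 0.
Discriminant: 182² + 4·41003 = 33124 + 164012 = 197136; √197136 = 444.
q = (−182 + 444)/2 = 131, and p = q + 182 = 313.
Check: 131 · 313 = 41003.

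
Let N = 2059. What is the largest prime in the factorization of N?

71

2059 = 29 · 71
71 is prime.
So 2059 = 29 · 71; the largest prime factor is 71.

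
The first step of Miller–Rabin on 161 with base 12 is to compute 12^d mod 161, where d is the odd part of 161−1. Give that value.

87

161 − 1 = 160 = 2^5 · 5, so d = 5.
12^1 ≡ 12 (mod 161)
12^2 ≡ 12^2 = 144 ≡ 144 (mod 161)
12^4 ≡ 144^2 = 20736 ≡ 128 (mod 161)
5 = 4 + 1 in binary powers of 2.
So 12^5 ≡ 128 · 12 ≡ 87 (mod 161).
Squaring chain: 87 → 2 → 4 → 16 → 95; never reaches −1, so base 12 is a Miller–Rabin witness that 161 is composite.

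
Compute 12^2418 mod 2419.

12^1 ≡ 12 (mod 2419)
12^2 ≡ 12^2 = 144 ≡ 144 (mod 2419)
12^4 ≡ 144^2 = 20736 ≡ 1384 (mod 2419)
12^8 ≡ 1384^2 = 1915456 ≡ 2027 (mod 2419)
12^16 ≡ 2027^2 = 4108729 ≡ 1267 (mod 2419)
12^32 ≡ 1267^2 = 1605289 ≡ 1492 (mod 2419)
12^64 ≡ 1492^2 = 2226064 ≡ 584 (mod 2419)
12^128 ≡ 584^2 = 341056 ≡ 2396 (mod 2419)
12^256 ≡ 2396^2 = 5740816 ≡ 529 (mod 2419)
12^512 ≡ 529^2 = 279841 ≡ 1656 (mod 2419)
12^1024 ≡ 1656^2 = 2742336 ≡ 1609 (mod 2419)
12^2048 ≡ 1609^2 = 2588881 ≡ 551 (mod 2419)
2418 = 2048 + 256 + 64 + 32 + 16 + 2 in binary powers of 2.
So 12^2418 ≡ 551 · 529 · 584 · 1492 · 1267 · 144 ≡ 121 (mod 2419).
Since 121 ≠ 1, base 12 is a Fermat witness: 2419 is composite.

121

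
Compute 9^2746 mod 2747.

9^1 ≡ 9 (mod 2747)
9^2 ≡ 9^2 = 81 ≡ 81 (mod 2747)
9^4 ≡ 81^2 = 6561 ≡ 1067 (mod 2747)
9^8 ≡ 1067^2 = 1138489 ≡ 1231 (mod 2747)
9^16 ≡ 1231^2 = 1515361 ≡ 1764 (mod 2747)
9^32 ≡ 1764^2 = 3111696 ≡ 2092 (mod 2747)
9^64 ≡ 2092^2 = 4376464 ≡ 493 (mod 2747)
9^128 ≡ 493^2 = 243049 ≡ 1313 (mod 2747)
9^256 ≡ 1313^2 = 1723969 ≡ 1600 (mod 2747)
9^512 ≡ 1600^2 = 2560000 ≡ 2543 (mod 2747)
9^1024 ≡ 2543^2 = 6466849 ≡ 411 (mod 2747)
9^2048 ≡ 411^2 = 168921 ≡ 1354 (mod 2747)
2746 = 2048 + 512 + 128 + 32 + 16 + 8 + 2 in binary powers of 2.
So 9^2746 ≡ 1354 · 2543 · 1313 · 2092 · 1764 · 1231 · 81 ≡ 40 (mod 2747).
Since 40 ≠ 1, base 9 is a Fermat witness: 2747 is composite.

40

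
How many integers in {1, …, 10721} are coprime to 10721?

Factor: 10721 = 71 · 151.
φ(10721) = (71−1) · (151−1) = 70 · 150 = 10500.

10500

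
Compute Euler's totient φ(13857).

Factor: 13857 = 3 · 31 · 149.
φ(13857) = (3−1) · (31−1) · (149−1) = 2 · 30 · 148 = 8880.

8880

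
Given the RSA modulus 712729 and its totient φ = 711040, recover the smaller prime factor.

φ(n) = (p−1)(q−1) = n − (p+q) + 1, so p + q = 712729 − 711040 + 1 = 1690.
p and q are the roots of t² − 1690t + 712729 = 0.
Discriminant: 1690² − 4·712729 = 2856100 − 2850916 = 5184; √5184 = 72.
q = (1690 − 72)/2 = 809, p = (1690 + 72)/2 = 881.
Check: 809 · 881 = 712729.

809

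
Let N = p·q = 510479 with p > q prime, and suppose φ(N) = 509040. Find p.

809

φ(n) = (p−1)(q−1) = n − (p+q) + 1, so p + q = 510479 − 509040 + 1 = 1440.
p and q are the roots of t² − 1440t + 510479 = 0.
Discriminant: 1440² − 4·510479 = 2073600 − 2041916 = 31684; √31684 = 178.
q = (1440 − 178)/2 = 631, p = (1440 + 178)/2 = 809.
Check: 631 · 809 = 510479.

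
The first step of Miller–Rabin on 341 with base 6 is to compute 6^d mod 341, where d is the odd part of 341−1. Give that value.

285

341 − 1 = 340 = 2^2 · 85, so d = 85.
6^1 ≡ 6 (mod 341)
6^2 ≡ 6^2 = 36 ≡ 36 (mod 341)
6^4 ≡ 36^2 = 1296 ≡ 273 (mod 341)
6^8 ≡ 273^2 = 74529 ≡ 191 (mod 341)
6^16 ≡ 191^2 = 36481 ≡ 335 (mod 341)
6^32 ≡ 335^2 = 112225 ≡ 36 (mod 341)
6^64 ≡ 36^2 = 1296 ≡ 273 (mod 341)
85 = 64 + 16 + 4 + 1 in binary powers of 2.
So 6^85 ≡ 273 · 335 · 273 · 6 ≡ 285 (mod 341).
Squaring chain: 285 → 67; never reaches −1, so base 6 is a Miller–Rabin witness that 341 is composite.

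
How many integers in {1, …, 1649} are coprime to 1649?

1536

Factor: 1649 = 17 · 97.
φ(1649) = (17−1) · (97−1) = 16 · 96 = 1536.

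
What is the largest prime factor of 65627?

73

65627 = 29 · 2263
2263 = 31 · 73
73 is prime.
So 65627 = 29 · 31 · 73; the largest prime factor is 73.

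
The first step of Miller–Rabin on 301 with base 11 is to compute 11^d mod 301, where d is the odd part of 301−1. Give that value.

301 − 1 = 300 = 2^2 · 75, so d = 75.
11^1 ≡ 11 (mod 301)
11^2 ≡ 11^2 = 121 ≡ 121 (mod 301)
11^4 ≡ 121^2 = 14641 ≡ 193 (mod 301)
11^8 ≡ 193^2 = 37249 ≡ 226 (mod 301)
11^16 ≡ 226^2 = 51076 ≡ 207 (mod 301)
11^32 ≡ 207^2 = 42849 ≡ 107 (mod 301)
11^64 ≡ 107^2 = 11449 ≡ 11 (mod 301)
75 = 64 + 8 + 2 + 1 in binary powers of 2.
So 11^75 ≡ 11 · 226 · 121 · 11 ≡ 274 (mod 301).
Squaring chain: 274 → 127; never reaches −1, so base 11 is a Miller–Rabin witness that 301 is composite.

274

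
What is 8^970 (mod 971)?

1

8^1 ≡ 8 (mod 971)
8^2 ≡ 8^2 = 64 ≡ 64 (mod 971)
8^4 ≡ 64^2 = 4096 ≡ 212 (mod 971)
8^8 ≡ 212^2 = 44944 ≡ 278 (mod 971)
8^16 ≡ 278^2 = 77284 ≡ 575 (mod 971)
8^32 ≡ 575^2 = 330625 ≡ 485 (mod 971)
8^64 ≡ 485^2 = 235225 ≡ 243 (mod 971)
8^128 ≡ 243^2 = 59049 ≡ 789 (mod 971)
8^256 ≡ 789^2 = 622521 ≡ 110 (mod 971)
8^512 ≡ 110^2 = 12100 ≡ 448 (mod 971)
970 = 512 + 256 + 128 + 64 + 8 + 2 in binary powers of 2.
So 8^970 ≡ 448 · 110 · 789 · 243 · 278 · 64 ≡ 1 (mod 971).
Since the result is 1, base 8 gives no evidence that 971 is composite.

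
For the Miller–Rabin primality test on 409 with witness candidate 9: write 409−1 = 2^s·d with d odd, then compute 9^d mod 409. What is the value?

409 − 1 = 408 = 2^3 · 51, so d = 51.
9^1 ≡ 9 (mod 409)
9^2 ≡ 9^2 = 81 ≡ 81 (mod 409)
9^4 ≡ 81^2 = 6561 ≡ 17 (mod 409)
9^8 ≡ 17^2 = 289 ≡ 289 (mod 409)
9^16 ≡ 289^2 = 83521 ≡ 85 (mod 409)
9^32 ≡ 85^2 = 7225 ≡ 272 (mod 409)
51 = 32 + 16 + 2 + 1 in binary powers of 2.
So 9^51 ≡ 272 · 85 · 81 · 9 ≡ 408 (mod 409).
Since 9^d ≡ 408 (mod 409), base 9 does not prove 409 composite.

408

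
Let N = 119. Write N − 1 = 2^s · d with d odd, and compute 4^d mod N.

30

119 − 1 = 118 = 2^1 · 59, so d = 59.
4^1 ≡ 4 (mod 119)
4^2 ≡ 4^2 = 16 ≡ 16 (mod 119)
4^4 ≡ 16^2 = 256 ≡ 18 (mod 119)
4^8 ≡ 18^2 = 324 ≡ 86 (mod 119)
4^16 ≡ 86^2 = 7396 ≡ 18 (mod 119)
4^32 ≡ 18^2 = 324 ≡ 86 (mod 119)
59 = 32 + 16 + 8 + 2 + 1 in binary powers of 2.
So 4^59 ≡ 86 · 18 · 86 · 16 · 4 ≡ 30 (mod 119).
Squaring chain: 30; never reaches −1, so base 4 is a Miller–Rabin witness that 119 is composite.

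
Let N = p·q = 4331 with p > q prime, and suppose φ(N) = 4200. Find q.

61

φ(n) = (p−1)(q−1) = n − (p+q) + 1, so p + q = 4331 − 4200 + 1 = 132.
p and q are the roots of t² − 132t + 4331 = 0.
Discriminant: 132² − 4·4331 = 17424 − 17324 = 100; √100 = 10.
q = (132 − 10)/2 = 61, p = (132 + 10)/2 = 71.
Check: 61 · 71 = 4331.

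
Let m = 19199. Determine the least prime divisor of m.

19199 is odd.
Digit sum 29, not divisible by 3.
Ends in 9: not divisible by 5.
7: 19199 = 7·2742 + 5
11: 19199 = 11·1745 + 4
13: 19199 = 13·1476 + 11
17: 19199 = 17·1129 + 6
19: 19199 = 19·1010 + 9
23: 19199 = 23·834 + 17
29: 19199 = 29·662 + 1
31: 19199 = 31·619 + 10
37: 19199 = 37·518 + 33
41: 19199 = 41·468 + 11
43: 19199 = 43·446 + 21
47: 19199 = 47·408 + 23
53: 19199 = 53·362 + 13
59: 19199 = 59·325 + 24
61: 19199 = 61·314 + 45
67: 19199 = 67·286 + 37
71: 19199 = 71·270 + 29
73: 19199 = 73·263

73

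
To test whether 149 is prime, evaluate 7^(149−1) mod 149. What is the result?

7^1 ≡ 7 (mod 149)
7^2 ≡ 7^2 = 49 ≡ 49 (mod 149)
7^4 ≡ 49^2 = 2401 ≡ 17 (mod 149)
7^8 ≡ 17^2 = 289 ≡ 140 (mod 149)
7^16 ≡ 140^2 = 19600 ≡ 81 (mod 149)
7^32 ≡ 81^2 = 6561 ≡ 5 (mod 149)
7^64 ≡ 5^2 = 25 ≡ 25 (mod 149)
7^128 ≡ 25^2 = 625 ≡ 29 (mod 149)
148 = 128 + 16 + 4 in binary powers of 2.
So 7^148 ≡ 29 · 81 · 17 ≡ 1 (mod 149).
Since the result is 1, base 7 gives no evidence that 149 is composite.

1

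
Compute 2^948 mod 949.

2^1 ≡ 2 (mod 949)
2^2 ≡ 2^2 = 4 ≡ 4 (mod 949)
2^4 ≡ 4^2 = 16 ≡ 16 (mod 949)
2^8 ≡ 16^2 = 256 ≡ 256 (mod 949)
2^16 ≡ 256^2 = 65536 ≡ 55 (mod 949)
2^32 ≡ 55^2 = 3025 ≡ 178 (mod 949)
2^64 ≡ 178^2 = 31684 ≡ 367 (mod 949)
2^128 ≡ 367^2 = 134689 ≡ 880 (mod 949)
2^256 ≡ 880^2 = 774400 ≡ 16 (mod 949)
2^512 ≡ 16^2 = 256 ≡ 256 (mod 949)
948 = 512 + 256 + 128 + 32 + 16 + 4 in binary powers of 2.
So 2^948 ≡ 256 · 16 · 880 · 178 · 55 · 16 ≡ 300 (mod 949).
Since 300 ≠ 1, base 2 is a Fermat witness: 949 is composite.

300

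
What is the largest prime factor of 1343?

1343 = 17 · 79
79 is prime.
So 1343 = 17 · 79; the largest prime factor is 79.

79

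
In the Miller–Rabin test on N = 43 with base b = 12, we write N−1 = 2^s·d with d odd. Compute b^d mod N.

43 − 1 = 42 = 2^1 · 21, so d = 21.
12^1 ≡ 12 (mod 43)
12^2 ≡ 12^2 = 144 ≡ 15 (mod 43)
12^4 ≡ 15^2 = 225 ≡ 10 (mod 43)
12^8 ≡ 10^2 = 100 ≡ 14 (mod 43)
12^16 ≡ 14^2 = 196 ≡ 24 (mod 43)
21 = 16 + 4 + 1 in binary powers of 2.
So 12^21 ≡ 24 · 10 · 12 ≡ 42 (mod 43).
Since 12^d ≡ 42 (mod 43), base 12 does not prove 43 composite.

42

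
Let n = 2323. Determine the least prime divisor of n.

23

2323 is odd.
Digit sum 10, not divisible by 3.
Ends in 3: not divisible by 5.
7: 2323 = 7·331 + 6
11: 2323 = 11·211 + 2
13: 2323 = 13·178 + 9
17: 2323 = 17·136 + 11
19: 2323 = 19·122 + 5
23: 2323 = 23·101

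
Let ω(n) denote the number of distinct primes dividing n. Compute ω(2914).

2914 = 2 · 1457
1457 = 31 · 47
2914 = 2 · 31 · 47, which has 3 distinct prime factors.

3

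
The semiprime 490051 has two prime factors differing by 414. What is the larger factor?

Since p = q + 414, we have 490051 = q(q + 414), so q² + 414q − 490051 = 0.
Discriminant: 414² + 4·490051 = 171396 + 1960204 = 2131600; √2131600 = 1460.
q = (−414 + 1460)/2 = 523, and p = q + 414 = 937.
Check: 523 · 937 = 490051.

937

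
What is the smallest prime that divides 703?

19

703 is odd.
Digit sum 10, not divisible by 3.
Ends in 3: not divisible by 5.
7: 703 = 7·100 + 3
11: 703 = 11·63 + 10
13: 703 = 13·54 + 1
17: 703 = 17·41 + 6
19: 703 = 19·37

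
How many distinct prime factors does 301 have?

301 = 7 · 43
301 = 7 · 43, which has 2 distinct prime factors.

2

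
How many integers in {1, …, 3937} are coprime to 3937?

3780

Factor: 3937 = 31 · 127.
φ(3937) = (31−1) · (127−1) = 30 · 126 = 3780.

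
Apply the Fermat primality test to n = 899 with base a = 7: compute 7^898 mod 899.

7^1 ≡ 7 (mod 899)
7^2 ≡ 7^2 = 49 ≡ 49 (mod 899)
7^4 ≡ 49^2 = 2401 ≡ 603 (mod 899)
7^8 ≡ 603^2 = 363609 ≡ 413 (mod 899)
7^16 ≡ 413^2 = 170569 ≡ 658 (mod 899)
7^32 ≡ 658^2 = 432964 ≡ 545 (mod 899)
7^64 ≡ 545^2 = 297025 ≡ 355 (mod 899)
7^128 ≡ 355^2 = 126025 ≡ 165 (mod 899)
7^256 ≡ 165^2 = 27225 ≡ 255 (mod 899)
7^512 ≡ 255^2 = 65025 ≡ 297 (mod 899)
898 = 512 + 256 + 128 + 2 in binary powers of 2.
So 7^898 ≡ 297 · 255 · 165 · 49 ≡ 484 (mod 899).
Since 484 ≠ 1, base 7 is a Fermat witness: 899 is composite.

484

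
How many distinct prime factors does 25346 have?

4

25346 = 2 · 12673
12673 = 19 · 667
667 = 23 · 29
25346 = 2 · 19 · 23 · 29, which has 4 distinct prime factors.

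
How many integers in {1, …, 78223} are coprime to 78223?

70488

Factor: 78223 = 19 · 23 · 179.
φ(78223) = (19−1) · (23−1) · (179−1) = 18 · 22 · 178 = 70488.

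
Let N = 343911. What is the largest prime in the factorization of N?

67

343911 = 3 · 114637
114637 = 29 · 3953
3953 = 59 · 67
67 is prime.
So 343911 = 3 · 29 · 59 · 67; the largest prime factor is 67.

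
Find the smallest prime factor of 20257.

20257 is odd.
Digit sum 16, not divisible by 3.
Ends in 7: not divisible by 5.
7: 20257 = 7·2893 + 6
11: 20257 = 11·1841 + 6
13: 20257 = 13·1558 + 3
17: 20257 = 17·1191 + 10
19: 20257 = 19·1066 + 3
23: 20257 = 23·880 + 17
29: 20257 = 29·698 + 15
31: 20257 = 31·653 + 14
37: 20257 = 37·547 + 18
41: 20257 = 41·494 + 3
43: 20257 = 43·471 + 4
47: 20257 = 47·431

47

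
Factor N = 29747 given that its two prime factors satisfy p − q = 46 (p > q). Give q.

151

Since p = q + 46, we have 29747 = q(q + 46), so q² + 46q − 29747 = 0.
Discriminant: 46² + 4·29747 = 2116 + 118988 = 121104; √121104 = 348.
q = (−46 + 348)/2 = 151, and p = q + 46 = 197.
Check: 151 · 197 = 29747.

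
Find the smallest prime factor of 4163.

4163 is odd.
Digit sum 14, not divisible by 3.
Ends in 3: not divisible by 5.
7: 4163 = 7·594 + 5
11: 4163 = 11·378 + 5
13: 4163 = 13·320 + 3
17: 4163 = 17·244 + 15
19: 4163 = 19·219 + 2
23: 4163 = 23·181

23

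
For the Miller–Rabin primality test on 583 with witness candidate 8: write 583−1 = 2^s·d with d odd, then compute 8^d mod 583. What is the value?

569

583 − 1 = 582 = 2^1 · 291, so d = 291.
8^1 ≡ 8 (mod 583)
8^2 ≡ 8^2 = 64 ≡ 64 (mod 583)
8^4 ≡ 64^2 = 4096 ≡ 15 (mod 583)
8^8 ≡ 15^2 = 225 ≡ 225 (mod 583)
8^16 ≡ 225^2 = 50625 ≡ 487 (mod 583)
8^32 ≡ 487^2 = 237169 ≡ 471 (mod 583)
8^64 ≡ 471^2 = 221841 ≡ 301 (mod 583)
8^128 ≡ 301^2 = 90601 ≡ 236 (mod 583)
8^256 ≡ 236^2 = 55696 ≡ 311 (mod 583)
291 = 256 + 32 + 2 + 1 in binary powers of 2.
So 8^291 ≡ 311 · 471 · 64 · 8 ≡ 569 (mod 583).
Squaring chain: 569; never reaches −1, so base 8 is a Miller–Rabin witness that 583 is composite.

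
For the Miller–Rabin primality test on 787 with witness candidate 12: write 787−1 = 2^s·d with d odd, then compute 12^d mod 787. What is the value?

786

787 − 1 = 786 = 2^1 · 393, so d = 393.
12^1 ≡ 12 (mod 787)
12^2 ≡ 12^2 = 144 ≡ 144 (mod 787)
12^4 ≡ 144^2 = 20736 ≡ 274 (mod 787)
12^8 ≡ 274^2 = 75076 ≡ 311 (mod 787)
12^16 ≡ 311^2 = 96721 ≡ 707 (mod 787)
12^32 ≡ 707^2 = 499849 ≡ 104 (mod 787)
12^64 ≡ 104^2 = 10816 ≡ 585 (mod 787)
12^128 ≡ 585^2 = 342225 ≡ 667 (mod 787)
12^256 ≡ 667^2 = 444889 ≡ 234 (mod 787)
393 = 256 + 128 + 8 + 1 in binary powers of 2.
So 12^393 ≡ 234 · 667 · 311 · 12 ≡ 786 (mod 787).
Since 12^d ≡ 786 (mod 787), base 12 does not prove 787 composite.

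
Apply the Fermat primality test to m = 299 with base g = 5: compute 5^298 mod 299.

5^1 ≡ 5 (mod 299)
5^2 ≡ 5^2 = 25 ≡ 25 (mod 299)
5^4 ≡ 25^2 = 625 ≡ 27 (mod 299)
5^8 ≡ 27^2 = 729 ≡ 131 (mod 299)
5^16 ≡ 131^2 = 17161 ≡ 118 (mod 299)
5^32 ≡ 118^2 = 13924 ≡ 170 (mod 299)
5^64 ≡ 170^2 = 28900 ≡ 196 (mod 299)
5^128 ≡ 196^2 = 38416 ≡ 144 (mod 299)
5^256 ≡ 144^2 = 20736 ≡ 105 (mod 299)
298 = 256 + 32 + 8 + 2 in binary powers of 2.
So 5^298 ≡ 105 · 170 · 131 · 25 ≡ 64 (mod 299).
Since 64 ≠ 1, base 5 is a Fermat witness: 299 is composite.

64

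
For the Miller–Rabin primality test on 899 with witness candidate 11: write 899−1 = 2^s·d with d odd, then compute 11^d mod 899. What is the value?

899 − 1 = 898 = 2^1 · 449, so d = 449.
11^1 ≡ 11 (mod 899)
11^2 ≡ 11^2 = 121 ≡ 121 (mod 899)
11^4 ≡ 121^2 = 14641 ≡ 257 (mod 899)
11^8 ≡ 257^2 = 66049 ≡ 422 (mod 899)
11^16 ≡ 422^2 = 178084 ≡ 82 (mod 899)
11^32 ≡ 82^2 = 6724 ≡ 431 (mod 899)
11^64 ≡ 431^2 = 185761 ≡ 567 (mod 899)
11^128 ≡ 567^2 = 321489 ≡ 546 (mod 899)
11^256 ≡ 546^2 = 298116 ≡ 547 (mod 899)
449 = 256 + 128 + 64 + 1 in binary powers of 2.
So 11^449 ≡ 547 · 546 · 567 · 11 ≡ 823 (mod 899).
Squaring chain: 823; never reaches −1, so base 11 is a Miller–Rabin witness that 899 is composite.

823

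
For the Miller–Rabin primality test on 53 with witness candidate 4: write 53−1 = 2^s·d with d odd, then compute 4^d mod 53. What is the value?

52

53 − 1 = 52 = 2^2 · 13, so d = 13.
4^1 ≡ 4 (mod 53)
4^2 ≡ 4^2 = 16 ≡ 16 (mod 53)
4^4 ≡ 16^2 = 256 ≡ 44 (mod 53)
4^8 ≡ 44^2 = 1936 ≡ 28 (mod 53)
13 = 8 + 4 + 1 in binary powers of 2.
So 4^13 ≡ 28 · 44 · 4 ≡ 52 (mod 53).
Since 4^d ≡ 52 (mod 53), base 4 does not prove 53 composite.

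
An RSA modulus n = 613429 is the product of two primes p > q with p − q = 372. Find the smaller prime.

Since p = q + 372, we have 613429 = q(q + 372), so q² + 372q − 613429 = 0.
Discriminant: 372² + 4·613429 = 138384 + 2453716 = 2592100; √2592100 = 1610.
q = (−372 + 1610)/2 = 619, and p = q + 372 = 991.
Check: 619 · 991 = 613429.

619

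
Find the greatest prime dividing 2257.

2257 = 37 · 61
61 is prime.
So 2257 = 37 · 61; the largest prime factor is 61.

61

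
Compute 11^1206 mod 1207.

11^1 ≡ 11 (mod 1207)
11^2 ≡ 11^2 = 121 ≡ 121 (mod 1207)
11^4 ≡ 121^2 = 14641 ≡ 157 (mod 1207)
11^8 ≡ 157^2 = 24649 ≡ 509 (mod 1207)
11^16 ≡ 509^2 = 259081 ≡ 783 (mod 1207)
11^32 ≡ 783^2 = 613089 ≡ 1140 (mod 1207)
11^64 ≡ 1140^2 = 1299600 ≡ 868 (mod 1207)
11^128 ≡ 868^2 = 753424 ≡ 256 (mod 1207)
11^256 ≡ 256^2 = 65536 ≡ 358 (mod 1207)
11^512 ≡ 358^2 = 128164 ≡ 222 (mod 1207)
11^1024 ≡ 222^2 = 49284 ≡ 1004 (mod 1207)
1206 = 1024 + 128 + 32 + 16 + 4 + 2 in binary powers of 2.
So 11^1206 ≡ 1004 · 256 · 1140 · 783 · 157 · 121 ≡ 144 (mod 1207).
Since 144 ≠ 1, base 11 is a Fermat witness: 1207 is composite.

144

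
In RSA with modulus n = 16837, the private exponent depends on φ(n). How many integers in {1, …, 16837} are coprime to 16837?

Factor: 16837 = 113 · 149.
φ(16837) = (113−1) · (149−1) = 112 · 148 = 16576.

16576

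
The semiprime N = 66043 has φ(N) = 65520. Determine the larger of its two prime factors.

φ(n) = (p−1)(q−1) = n − (p+q) + 1, so p + q = 66043 − 65520 + 1 = 524.
p and q are the roots of t² − 524t + 66043 = 0.
Discriminant: 524² − 4·66043 = 274576 − 264172 = 10404; √10404 = 102.
q = (524 − 102)/2 = 211, p = (524 + 102)/2 = 313.
Check: 211 · 313 = 66043.

313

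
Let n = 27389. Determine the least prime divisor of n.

27389 is odd.
Digit sum 29, not divisible by 3.
Ends in 9: not divisible by 5.
7: 27389 = 7·3912 + 5
11: 27389 = 11·2489 + 10
13: 27389 = 13·2106 + 11
17: 27389 = 17·1611 + 2
19: 27389 = 19·1441 + 10
23: 27389 = 23·1190 + 19
29: 27389 = 29·944 + 13
31: 27389 = 31·883 + 16
37: 27389 = 37·740 + 9
41: 27389 = 41·668 + 1
43: 27389 = 43·636 + 41
47: 27389 = 47·582 + 35
53: 27389 = 53·516 + 41
59: 27389 = 59·464 + 13
61: 27389 = 61·449

61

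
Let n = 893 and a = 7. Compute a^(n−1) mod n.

653

7^1 ≡ 7 (mod 893)
7^2 ≡ 7^2 = 49 ≡ 49 (mod 893)
7^4 ≡ 49^2 = 2401 ≡ 615 (mod 893)
7^8 ≡ 615^2 = 378225 ≡ 486 (mod 893)
7^16 ≡ 486^2 = 236196 ≡ 444 (mod 893)
7^32 ≡ 444^2 = 197136 ≡ 676 (mod 893)
7^64 ≡ 676^2 = 456976 ≡ 653 (mod 893)
7^128 ≡ 653^2 = 426409 ≡ 448 (mod 893)
7^256 ≡ 448^2 = 200704 ≡ 672 (mod 893)
7^512 ≡ 672^2 = 451584 ≡ 619 (mod 893)
892 = 512 + 256 + 64 + 32 + 16 + 8 + 4 in binary powers of 2.
So 7^892 ≡ 619 · 672 · 653 · 676 · 444 · 486 · 615 ≡ 653 (mod 893).
Since 653 ≠ 1, base 7 is a Fermat witness: 893 is composite.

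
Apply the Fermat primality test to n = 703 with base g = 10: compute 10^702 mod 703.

1

10^1 ≡ 10 (mod 703)
10^2 ≡ 10^2 = 100 ≡ 100 (mod 703)
10^4 ≡ 100^2 = 10000 ≡ 158 (mod 703)
10^8 ≡ 158^2 = 24964 ≡ 359 (mod 703)
10^16 ≡ 359^2 = 128881 ≡ 232 (mod 703)
10^32 ≡ 232^2 = 53824 ≡ 396 (mod 703)
10^64 ≡ 396^2 = 156816 ≡ 47 (mod 703)
10^128 ≡ 47^2 = 2209 ≡ 100 (mod 703)
10^256 ≡ 100^2 = 10000 ≡ 158 (mod 703)
10^512 ≡ 158^2 = 24964 ≡ 359 (mod 703)
702 = 512 + 128 + 32 + 16 + 8 + 4 + 2 in binary powers of 2.
So 10^702 ≡ 359 · 100 · 396 · 232 · 359 · 158 · 100 ≡ 1 (mod 703).
Since the result is 1, base 10 gives no evidence that 703 is composite.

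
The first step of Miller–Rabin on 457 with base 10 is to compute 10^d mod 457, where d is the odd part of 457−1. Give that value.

457 − 1 = 456 = 2^3 · 57, so d = 57.
10^1 ≡ 10 (mod 457)
10^2 ≡ 10^2 = 100 ≡ 100 (mod 457)
10^4 ≡ 100^2 = 10000 ≡ 403 (mod 457)
10^8 ≡ 403^2 = 162409 ≡ 174 (mod 457)
10^16 ≡ 174^2 = 30276 ≡ 114 (mod 457)
10^32 ≡ 114^2 = 12996 ≡ 200 (mod 457)
57 = 32 + 16 + 8 + 1 in binary powers of 2.
So 10^57 ≡ 200 · 114 · 174 · 10 ≡ 287 (mod 457).
Squaring chain: 287 → 109 → 456; reaches −1, so base 10 does not prove 457 composite.

287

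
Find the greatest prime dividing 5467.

71

5467 = 7 · 781
781 = 11 · 71
71 is prime.
So 5467 = 7 · 11 · 71; the largest prime factor is 71.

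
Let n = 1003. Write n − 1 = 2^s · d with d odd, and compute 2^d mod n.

865

1003 − 1 = 1002 = 2^1 · 501, so d = 501.
2^1 ≡ 2 (mod 1003)
2^2 ≡ 2^2 = 4 ≡ 4 (mod 1003)
2^4 ≡ 4^2 = 16 ≡ 16 (mod 1003)
2^8 ≡ 16^2 = 256 ≡ 256 (mod 1003)
2^16 ≡ 256^2 = 65536 ≡ 341 (mod 1003)
2^32 ≡ 341^2 = 116281 ≡ 936 (mod 1003)
2^64 ≡ 936^2 = 876096 ≡ 477 (mod 1003)
2^128 ≡ 477^2 = 227529 ≡ 851 (mod 1003)
2^256 ≡ 851^2 = 724201 ≡ 35 (mod 1003)
501 = 256 + 128 + 64 + 32 + 16 + 4 + 1 in binary powers of 2.
So 2^501 ≡ 35 · 851 · 477 · 936 · 341 · 16 · 2 ≡ 865 (mod 1003).
Squaring chain: 865; never reaches −1, so base 2 is a Miller–Rabin witness that 1003 is composite.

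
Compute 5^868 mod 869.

356

5^1 ≡ 5 (mod 869)
5^2 ≡ 5^2 = 25 ≡ 25 (mod 869)
5^4 ≡ 25^2 = 625 ≡ 625 (mod 869)
5^8 ≡ 625^2 = 390625 ≡ 444 (mod 869)
5^16 ≡ 444^2 = 197136 ≡ 742 (mod 869)
5^32 ≡ 742^2 = 550564 ≡ 487 (mod 869)
5^64 ≡ 487^2 = 237169 ≡ 801 (mod 869)
5^128 ≡ 801^2 = 641601 ≡ 279 (mod 869)
5^256 ≡ 279^2 = 77841 ≡ 500 (mod 869)
5^512 ≡ 500^2 = 250000 ≡ 597 (mod 869)
868 = 512 + 256 + 64 + 32 + 4 in binary powers of 2.
So 5^868 ≡ 597 · 500 · 801 · 487 · 625 ≡ 356 (mod 869).
Since 356 ≠ 1, base 5 is a Fermat witness: 869 is composite.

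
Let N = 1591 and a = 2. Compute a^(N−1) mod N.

2^1 ≡ 2 (mod 1591)
2^2 ≡ 2^2 = 4 ≡ 4 (mod 1591)
2^4 ≡ 4^2 = 16 ≡ 16 (mod 1591)
2^8 ≡ 16^2 = 256 ≡ 256 (mod 1591)
2^16 ≡ 256^2 = 65536 ≡ 305 (mod 1591)
2^32 ≡ 305^2 = 93025 ≡ 747 (mod 1591)
2^64 ≡ 747^2 = 558009 ≡ 1159 (mod 1591)
2^128 ≡ 1159^2 = 1343281 ≡ 477 (mod 1591)
2^256 ≡ 477^2 = 227529 ≡ 16 (mod 1591)
2^512 ≡ 16^2 = 256 ≡ 256 (mod 1591)
2^1024 ≡ 256^2 = 65536 ≡ 305 (mod 1591)
1590 = 1024 + 512 + 32 + 16 + 4 + 2 in binary powers of 2.
So 2^1590 ≡ 305 · 256 · 747 · 305 · 16 · 4 ≡ 471 (mod 1591).
Since 471 ≠ 1, base 2 is a Fermat witness: 1591 is composite.

471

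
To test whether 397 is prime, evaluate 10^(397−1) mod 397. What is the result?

10^1 ≡ 10 (mod 397)
10^2 ≡ 10^2 = 100 ≡ 100 (mod 397)
10^4 ≡ 100^2 = 10000 ≡ 75 (mod 397)
10^8 ≡ 75^2 = 5625 ≡ 67 (mod 397)
10^16 ≡ 67^2 = 4489 ≡ 122 (mod 397)
10^32 ≡ 122^2 = 14884 ≡ 195 (mod 397)
10^64 ≡ 195^2 = 38025 ≡ 310 (mod 397)
10^128 ≡ 310^2 = 96100 ≡ 26 (mod 397)
10^256 ≡ 26^2 = 676 ≡ 279 (mod 397)
396 = 256 + 128 + 8 + 4 in binary powers of 2.
So 10^396 ≡ 279 · 26 · 67 · 75 ≡ 1 (mod 397).
Since the result is 1, base 10 gives no evidence that 397 is composite.

1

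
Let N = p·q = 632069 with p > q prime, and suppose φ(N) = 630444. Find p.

φ(n) = (p−1)(q−1) = n − (p+q) + 1, so p + q = 632069 − 630444 + 1 = 1626.
p and q are the roots of t² − 1626t + 632069 = 0.
Discriminant: 1626² − 4·632069 = 2643876 − 2528276 = 115600; √115600 = 340.
q = (1626 − 340)/2 = 643, p = (1626 + 340)/2 = 983.
Check: 643 · 983 = 632069.

983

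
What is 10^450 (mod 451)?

1

10^1 ≡ 10 (mod 451)
10^2 ≡ 10^2 = 100 ≡ 100 (mod 451)
10^4 ≡ 100^2 = 10000 ≡ 78 (mod 451)
10^8 ≡ 78^2 = 6084 ≡ 221 (mod 451)
10^16 ≡ 221^2 = 48841 ≡ 133 (mod 451)
10^32 ≡ 133^2 = 17689 ≡ 100 (mod 451)
10^64 ≡ 100^2 = 10000 ≡ 78 (mod 451)
10^128 ≡ 78^2 = 6084 ≡ 221 (mod 451)
10^256 ≡ 221^2 = 48841 ≡ 133 (mod 451)
450 = 256 + 128 + 64 + 2 in binary powers of 2.
So 10^450 ≡ 133 · 221 · 78 · 100 ≡ 1 (mod 451).
Since the result is 1, base 10 gives no evidence that 451 is composite.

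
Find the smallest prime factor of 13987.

71

13987 is odd.
Digit sum 28, not divisible by 3.
Ends in 7: not divisible by 5.
7: 13987 = 7·1998 + 1
11: 13987 = 11·1271 + 6
13: 13987 = 13·1075 + 12
17: 13987 = 17·822 + 13
19: 13987 = 19·736 + 3
23: 13987 = 23·608 + 3
29: 13987 = 29·482 + 9
31: 13987 = 31·451 + 6
37: 13987 = 37·378 + 1
41: 13987 = 41·341 + 6
43: 13987 = 43·325 + 12
47: 13987 = 47·297 + 28
53: 13987 = 53·263 + 48
59: 13987 = 59·237 + 4
61: 13987 = 61·229 + 18
67: 13987 = 67·208 + 51
71: 13987 = 71·197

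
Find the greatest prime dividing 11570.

11570 = 2 · 5785
5785 = 5 · 1157
1157 = 13 · 89
89 is prime.
So 11570 = 2 · 5 · 13 · 89; the largest prime factor is 89.

89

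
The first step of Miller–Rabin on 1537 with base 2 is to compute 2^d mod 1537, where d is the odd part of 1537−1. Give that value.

1537 − 1 = 1536 = 2^9 · 3, so d = 3.
2^1 ≡ 2 (mod 1537)
2^2 ≡ 2^2 = 4 ≡ 4 (mod 1537)
3 = 2 + 1 in binary powers of 2.
So 2^3 ≡ 4 · 2 ≡ 8 (mod 1537).
Squaring chain: 8 → 64 → 1022 → 861 → 487 → 471 → 513 → 342 → 152; never reaches −1, so base 2 is a Miller–Rabin witness that 1537 is composite.

8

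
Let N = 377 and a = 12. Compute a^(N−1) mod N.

12^1 ≡ 12 (mod 377)
12^2 ≡ 12^2 = 144 ≡ 144 (mod 377)
12^4 ≡ 144^2 = 20736 ≡ 1 (mod 377)
12^8 ≡ 1^2 = 1 ≡ 1 (mod 377)
12^16 ≡ 1^2 = 1 ≡ 1 (mod 377)
12^32 ≡ 1^2 = 1 ≡ 1 (mod 377)
12^64 ≡ 1^2 = 1 ≡ 1 (mod 377)
12^128 ≡ 1^2 = 1 ≡ 1 (mod 377)
12^256 ≡ 1^2 = 1 ≡ 1 (mod 377)
376 = 256 + 64 + 32 + 16 + 8 in binary powers of 2.
So 12^376 ≡ 1 · 1 · 1 · 1 · 1 ≡ 1 (mod 377).
Since the result is 1, base 12 gives no evidence that 377 is composite.

1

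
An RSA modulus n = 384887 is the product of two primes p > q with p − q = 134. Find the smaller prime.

Since p = q + 134, we have 384887 = q(q + 134), so q² + 134q − 384887 = 0.
Discriminant: 134² + 4·384887 = 17956 + 1539548 = 1557504; √1557504 = 1248.
q = (−134 + 1248)/2 = 557, and p = q + 134 = 691.
Check: 557 · 691 = 384887.

557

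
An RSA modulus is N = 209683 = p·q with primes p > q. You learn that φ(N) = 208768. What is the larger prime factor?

φ(n) = (p−1)(q−1) = n − (p+q) + 1, so p + q = 209683 − 208768 + 1 = 916.
p and q are the roots of t² − 916t + 209683 = 0.
Discriminant: 916² − 4·209683 = 839056 − 838732 = 324; √324 = 18.
q = (916 − 18)/2 = 449, p = (916 + 18)/2 = 467.
Check: 449 · 467 = 209683.

467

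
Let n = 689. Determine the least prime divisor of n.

13

689 is odd.
Digit sum 23, not divisible by 3.
Ends in 9: not divisible by 5.
7: 689 = 7·98 + 3
11: 689 = 11·62 + 7
13: 689 = 13·53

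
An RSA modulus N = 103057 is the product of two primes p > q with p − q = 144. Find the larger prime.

Since p = q + 144, we have 103057 = q(q + 144), so q² + 144q − 103057 = 0.
Discriminant: 144² + 4·103057 = 20736 + 412228 = 432964; √432964 = 658.
q = (−144 + 658)/2 = 257, and p = q + 144 = 401.
Check: 257 · 401 = 103057.

401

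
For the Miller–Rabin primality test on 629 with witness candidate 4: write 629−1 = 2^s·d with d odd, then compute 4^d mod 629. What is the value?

225

629 − 1 = 628 = 2^2 · 157, so d = 157.
4^1 ≡ 4 (mod 629)
4^2 ≡ 4^2 = 16 ≡ 16 (mod 629)
4^4 ≡ 16^2 = 256 ≡ 256 (mod 629)
4^8 ≡ 256^2 = 65536 ≡ 120 (mod 629)
4^16 ≡ 120^2 = 14400 ≡ 562 (mod 629)
4^32 ≡ 562^2 = 315844 ≡ 86 (mod 629)
4^64 ≡ 86^2 = 7396 ≡ 477 (mod 629)
4^128 ≡ 477^2 = 227529 ≡ 460 (mod 629)
157 = 128 + 16 + 8 + 4 + 1 in binary powers of 2.
So 4^157 ≡ 460 · 562 · 120 · 256 · 4 ≡ 225 (mod 629).
Squaring chain: 225 → 305; never reaches −1, so base 4 is a Miller–Rabin witness that 629 is composite.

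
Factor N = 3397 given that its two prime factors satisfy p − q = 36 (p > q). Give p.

79

Since p = q + 36, we have 3397 = q(q + 36), so q² + 36q − 3397 = 0.
Discriminant: 36² + 4·3397 = 1296 + 13588 = 14884; √14884 = 122.
q = (−36 + 122)/2 = 43, and p = q + 36 = 79.
Check: 43 · 79 = 3397.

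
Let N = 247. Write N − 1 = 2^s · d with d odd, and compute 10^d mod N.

247 − 1 = 246 = 2^1 · 123, so d = 123.
10^1 ≡ 10 (mod 247)
10^2 ≡ 10^2 = 100 ≡ 100 (mod 247)
10^4 ≡ 100^2 = 10000 ≡ 120 (mod 247)
10^8 ≡ 120^2 = 14400 ≡ 74 (mod 247)
10^16 ≡ 74^2 = 5476 ≡ 42 (mod 247)
10^32 ≡ 42^2 = 1764 ≡ 35 (mod 247)
10^64 ≡ 35^2 = 1225 ≡ 237 (mod 247)
123 = 64 + 32 + 16 + 8 + 2 + 1 in binary powers of 2.
So 10^123 ≡ 237 · 35 · 42 · 74 · 100 · 10 ≡ 103 (mod 247).
Squaring chain: 103; never reaches −1, so base 10 is a Miller–Rabin witness that 247 is composite.

103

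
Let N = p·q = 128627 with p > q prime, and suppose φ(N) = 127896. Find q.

φ(n) = (p−1)(q−1) = n − (p+q) + 1, so p + q = 128627 − 127896 + 1 = 732.
p and q are the roots of t² − 732t + 128627 = 0.
Discriminant: 732² − 4·128627 = 535824 − 514508 = 21316; √21316 = 146.
q = (732 − 146)/2 = 293, p = (732 + 146)/2 = 439.
Check: 293 · 439 = 128627.

293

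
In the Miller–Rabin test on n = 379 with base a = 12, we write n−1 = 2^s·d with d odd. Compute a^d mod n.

378

379 − 1 = 378 = 2^1 · 189, so d = 189.
12^1 ≡ 12 (mod 379)
12^2 ≡ 12^2 = 144 ≡ 144 (mod 379)
12^4 ≡ 144^2 = 20736 ≡ 270 (mod 379)
12^8 ≡ 270^2 = 72900 ≡ 132 (mod 379)
12^16 ≡ 132^2 = 17424 ≡ 369 (mod 379)
12^32 ≡ 369^2 = 136161 ≡ 100 (mod 379)
12^64 ≡ 100^2 = 10000 ≡ 146 (mod 379)
12^128 ≡ 146^2 = 21316 ≡ 92 (mod 379)
189 = 128 + 32 + 16 + 8 + 4 + 1 in binary powers of 2.
So 12^189 ≡ 92 · 100 · 369 · 132 · 270 · 12 ≡ 378 (mod 379).
Since 12^d ≡ 378 (mod 379), base 12 does not prove 379 composite.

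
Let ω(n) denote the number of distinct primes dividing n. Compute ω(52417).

3

52417 = 23 · 2279
2279 = 43 · 53
52417 = 23 · 43 · 53, which has 3 distinct prime factors.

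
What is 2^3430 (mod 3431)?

2922

2^1 ≡ 2 (mod 3431)
2^2 ≡ 2^2 = 4 ≡ 4 (mod 3431)
2^4 ≡ 4^2 = 16 ≡ 16 (mod 3431)
2^8 ≡ 16^2 = 256 ≡ 256 (mod 3431)
2^16 ≡ 256^2 = 65536 ≡ 347 (mod 3431)
2^32 ≡ 347^2 = 120409 ≡ 324 (mod 3431)
2^64 ≡ 324^2 = 104976 ≡ 2046 (mod 3431)
2^128 ≡ 2046^2 = 4186116 ≡ 296 (mod 3431)
2^256 ≡ 296^2 = 87616 ≡ 1841 (mod 3431)
2^512 ≡ 1841^2 = 3389281 ≡ 2884 (mod 3431)
2^1024 ≡ 2884^2 = 8317456 ≡ 712 (mod 3431)
2^2048 ≡ 712^2 = 506944 ≡ 2587 (mod 3431)
3430 = 2048 + 1024 + 256 + 64 + 32 + 4 + 2 in binary powers of 2.
So 2^3430 ≡ 2587 · 712 · 1841 · 2046 · 324 · 16 · 4 ≡ 2922 (mod 3431).
Since 2922 ≠ 1, base 2 is a Fermat witness: 3431 is composite.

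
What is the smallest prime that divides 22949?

22949 is odd.
Digit sum 26, not divisible by 3.
Ends in 9: not divisible by 5.
7: 22949 = 7·3278 + 3
11: 22949 = 11·2086 + 3
13: 22949 = 13·1765 + 4
17: 22949 = 17·1349 + 16
19: 22949 = 19·1207 + 16
23: 22949 = 23·997 + 18
29: 22949 = 29·791 + 10
31: 22949 = 31·740 + 9
37: 22949 = 37·620 + 9
41: 22949 = 41·559 + 30
43: 22949 = 43·533 + 30
47: 22949 = 47·488 + 13
53: 22949 = 53·433

53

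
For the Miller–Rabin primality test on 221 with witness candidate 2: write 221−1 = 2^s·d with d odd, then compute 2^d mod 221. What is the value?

221 − 1 = 220 = 2^2 · 55, so d = 55.
2^1 ≡ 2 (mod 221)
2^2 ≡ 2^2 = 4 ≡ 4 (mod 221)
2^4 ≡ 4^2 = 16 ≡ 16 (mod 221)
2^8 ≡ 16^2 = 256 ≡ 35 (mod 221)
2^16 ≡ 35^2 = 1225 ≡ 120 (mod 221)
2^32 ≡ 120^2 = 14400 ≡ 35 (mod 221)
55 = 32 + 16 + 4 + 2 + 1 in binary powers of 2.
So 2^55 ≡ 35 · 120 · 16 · 4 · 2 ≡ 128 (mod 221).
Squaring chain: 128 → 30; never reaches −1, so base 2 is a Miller–Rabin witness that 221 is composite.

128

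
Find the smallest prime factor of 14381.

73

14381 is odd.
Digit sum 17, not divisible by 3.
Ends in 1: not divisible by 5.
7: 14381 = 7·2054 + 3
11: 14381 = 11·1307 + 4
13: 14381 = 13·1106 + 3
17: 14381 = 17·845 + 16
19: 14381 = 19·756 + 17
23: 14381 = 23·625 + 6
29: 14381 = 29·495 + 26
31: 14381 = 31·463 + 28
37: 14381 = 37·388 + 25
41: 14381 = 41·350 + 31
43: 14381 = 43·334 + 19
47: 14381 = 47·305 + 46
53: 14381 = 53·271 + 18
59: 14381 = 59·243 + 44
61: 14381 = 61·235 + 46
67: 14381 = 67·214 + 43
71: 14381 = 71·202 + 39
73: 14381 = 73·197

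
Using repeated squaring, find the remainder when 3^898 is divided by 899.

3^1 ≡ 3 (mod 899)
3^2 ≡ 3^2 = 9 ≡ 9 (mod 899)
3^4 ≡ 9^2 = 81 ≡ 81 (mod 899)
3^8 ≡ 81^2 = 6561 ≡ 268 (mod 899)
3^16 ≡ 268^2 = 71824 ≡ 803 (mod 899)
3^32 ≡ 803^2 = 644809 ≡ 226 (mod 899)
3^64 ≡ 226^2 = 51076 ≡ 732 (mod 899)
3^128 ≡ 732^2 = 535824 ≡ 20 (mod 899)
3^256 ≡ 20^2 = 400 ≡ 400 (mod 899)
3^512 ≡ 400^2 = 160000 ≡ 877 (mod 899)
898 = 512 + 256 + 128 + 2 in binary powers of 2.
So 3^898 ≡ 877 · 400 · 20 · 9 ≡ 38 (mod 899).
Since 38 ≠ 1, base 3 is a Fermat witness: 899 is composite.

38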